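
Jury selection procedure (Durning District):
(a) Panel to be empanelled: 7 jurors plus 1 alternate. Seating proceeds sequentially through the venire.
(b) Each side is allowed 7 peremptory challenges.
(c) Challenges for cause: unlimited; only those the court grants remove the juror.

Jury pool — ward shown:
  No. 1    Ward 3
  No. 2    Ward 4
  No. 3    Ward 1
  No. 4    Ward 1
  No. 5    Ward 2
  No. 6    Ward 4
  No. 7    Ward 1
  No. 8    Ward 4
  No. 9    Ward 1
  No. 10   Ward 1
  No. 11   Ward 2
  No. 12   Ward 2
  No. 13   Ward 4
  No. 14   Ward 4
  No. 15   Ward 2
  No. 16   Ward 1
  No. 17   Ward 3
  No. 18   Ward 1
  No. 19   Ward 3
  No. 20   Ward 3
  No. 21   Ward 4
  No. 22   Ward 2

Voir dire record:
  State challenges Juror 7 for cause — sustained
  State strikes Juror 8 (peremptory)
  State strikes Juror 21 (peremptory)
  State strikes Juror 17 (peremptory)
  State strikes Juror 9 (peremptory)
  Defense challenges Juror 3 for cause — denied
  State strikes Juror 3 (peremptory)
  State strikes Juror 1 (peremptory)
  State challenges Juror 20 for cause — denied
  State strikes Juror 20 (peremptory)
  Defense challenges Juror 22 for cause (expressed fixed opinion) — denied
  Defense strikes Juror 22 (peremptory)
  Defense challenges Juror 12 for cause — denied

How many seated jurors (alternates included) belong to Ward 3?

Removed: #1, #3, #7, #8, #9, #17, #20, #21, #22.
Seated (8 incl. alternates): #2, #4, #5, #6, #10, #11, #12, #13.
None of those are in Ward 3 → 0.

0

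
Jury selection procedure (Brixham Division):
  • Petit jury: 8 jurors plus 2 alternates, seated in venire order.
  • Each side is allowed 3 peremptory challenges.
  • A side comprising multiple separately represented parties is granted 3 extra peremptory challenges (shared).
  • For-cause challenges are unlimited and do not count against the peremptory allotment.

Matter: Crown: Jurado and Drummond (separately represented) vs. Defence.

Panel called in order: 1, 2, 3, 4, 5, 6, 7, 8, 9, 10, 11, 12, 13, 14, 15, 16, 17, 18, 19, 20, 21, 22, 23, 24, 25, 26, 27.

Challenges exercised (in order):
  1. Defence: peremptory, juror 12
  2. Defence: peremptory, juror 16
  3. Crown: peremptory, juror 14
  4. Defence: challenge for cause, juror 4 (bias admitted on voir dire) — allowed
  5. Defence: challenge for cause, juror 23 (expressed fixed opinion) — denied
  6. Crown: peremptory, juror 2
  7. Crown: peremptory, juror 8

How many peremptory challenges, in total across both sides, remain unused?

4

Crown allotment: 3 base + 3 multi-party = 6. Defence allotment: 3.
Crown peremptories used: #14, #2, #8 — 3.
Defence peremptories used: #12, #16 — 2 (for-cause on #4, #23 don't count).
Remaining: (6 − 3) + (3 − 2) = 4.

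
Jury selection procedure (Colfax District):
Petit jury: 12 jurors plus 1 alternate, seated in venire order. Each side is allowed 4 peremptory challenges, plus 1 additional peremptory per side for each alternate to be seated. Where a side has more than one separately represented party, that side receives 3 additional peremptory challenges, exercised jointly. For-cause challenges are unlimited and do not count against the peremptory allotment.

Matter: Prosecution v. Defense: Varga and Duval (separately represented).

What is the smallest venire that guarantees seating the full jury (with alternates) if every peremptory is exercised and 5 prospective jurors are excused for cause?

Seats to fill: 12 + 1 alternates = 13.
Peremptories — Prosecution: 4 + 1×1 = 5; Defense: 4 + 1×1 + 3 = 8; total 13.
For-cause removals: 5.
Minimum venire: 13 + 13 + 5 = 31.

31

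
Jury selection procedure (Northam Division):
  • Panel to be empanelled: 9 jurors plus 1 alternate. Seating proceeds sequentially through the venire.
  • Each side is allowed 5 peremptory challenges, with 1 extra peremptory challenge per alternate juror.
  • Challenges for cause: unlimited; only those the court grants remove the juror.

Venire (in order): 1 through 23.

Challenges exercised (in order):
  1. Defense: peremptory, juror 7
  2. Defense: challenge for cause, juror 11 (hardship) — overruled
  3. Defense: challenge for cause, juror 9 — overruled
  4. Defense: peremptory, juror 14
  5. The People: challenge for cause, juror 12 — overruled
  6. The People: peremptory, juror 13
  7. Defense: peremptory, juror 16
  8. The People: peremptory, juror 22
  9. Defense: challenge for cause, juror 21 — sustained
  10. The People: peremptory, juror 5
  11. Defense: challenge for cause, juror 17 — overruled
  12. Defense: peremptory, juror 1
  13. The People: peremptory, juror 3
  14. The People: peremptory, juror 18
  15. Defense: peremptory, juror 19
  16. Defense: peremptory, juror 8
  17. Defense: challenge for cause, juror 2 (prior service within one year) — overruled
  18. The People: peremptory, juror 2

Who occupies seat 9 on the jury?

Removed: #1, #2, #3, #5, #7, #8, #13, #14, #16, #18, #19, #21, #22. (#9, #11, #12, #17 stay — for-cause denied.)
Seating in order: seats 1–9 → #4, #6, #9, #10, #11, #12, #15, #17, #20; alternates → #23.
So seat 9 is #20.

20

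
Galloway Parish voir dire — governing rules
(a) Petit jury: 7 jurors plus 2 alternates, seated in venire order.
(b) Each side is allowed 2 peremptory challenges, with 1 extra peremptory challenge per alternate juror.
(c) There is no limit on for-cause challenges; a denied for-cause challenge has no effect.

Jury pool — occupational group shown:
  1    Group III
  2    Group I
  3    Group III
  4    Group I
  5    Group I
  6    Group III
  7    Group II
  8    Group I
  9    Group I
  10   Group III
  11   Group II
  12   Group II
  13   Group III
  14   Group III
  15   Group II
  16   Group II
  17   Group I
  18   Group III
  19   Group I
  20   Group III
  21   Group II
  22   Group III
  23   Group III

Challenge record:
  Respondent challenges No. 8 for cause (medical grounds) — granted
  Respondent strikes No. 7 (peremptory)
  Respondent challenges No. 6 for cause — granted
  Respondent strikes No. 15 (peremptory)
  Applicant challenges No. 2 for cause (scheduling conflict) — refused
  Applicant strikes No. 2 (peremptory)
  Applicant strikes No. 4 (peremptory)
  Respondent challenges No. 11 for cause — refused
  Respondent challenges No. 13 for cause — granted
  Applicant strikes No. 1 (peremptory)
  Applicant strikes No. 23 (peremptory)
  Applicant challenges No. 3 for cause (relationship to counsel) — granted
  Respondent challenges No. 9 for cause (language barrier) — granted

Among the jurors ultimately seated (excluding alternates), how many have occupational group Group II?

3

Removed: #1, #2, #3, #4, #6, #7, #8, #9, #13, #15, #23.
Seated jurors 1–7: #5, #10, #11, #12, #14, #16, #17 (alternates #18, #19 not counted).
Of those, in Group II: #11, #12, #16 → 3.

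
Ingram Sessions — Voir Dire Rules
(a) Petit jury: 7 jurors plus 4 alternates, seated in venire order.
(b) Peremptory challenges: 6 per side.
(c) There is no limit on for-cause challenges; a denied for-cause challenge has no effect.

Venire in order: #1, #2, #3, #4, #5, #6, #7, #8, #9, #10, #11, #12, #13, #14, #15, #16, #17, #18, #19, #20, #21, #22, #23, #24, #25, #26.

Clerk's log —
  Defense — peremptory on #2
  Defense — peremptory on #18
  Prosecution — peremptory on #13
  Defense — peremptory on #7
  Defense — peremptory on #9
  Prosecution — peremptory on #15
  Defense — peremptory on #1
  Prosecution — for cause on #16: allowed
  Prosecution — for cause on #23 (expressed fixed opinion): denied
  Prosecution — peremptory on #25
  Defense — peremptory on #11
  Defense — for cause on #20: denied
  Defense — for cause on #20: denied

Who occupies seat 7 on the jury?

Removed: #1, #2, #7, #9, #11, #13, #15, #16, #18, #25. (#20, #23 stay — for-cause denied.)
Seating in order: seats 1–7 → #3, #4, #5, #6, #8, #10, #12; alternates → #14, #17, #19, #20.
So seat 7 is #12.

12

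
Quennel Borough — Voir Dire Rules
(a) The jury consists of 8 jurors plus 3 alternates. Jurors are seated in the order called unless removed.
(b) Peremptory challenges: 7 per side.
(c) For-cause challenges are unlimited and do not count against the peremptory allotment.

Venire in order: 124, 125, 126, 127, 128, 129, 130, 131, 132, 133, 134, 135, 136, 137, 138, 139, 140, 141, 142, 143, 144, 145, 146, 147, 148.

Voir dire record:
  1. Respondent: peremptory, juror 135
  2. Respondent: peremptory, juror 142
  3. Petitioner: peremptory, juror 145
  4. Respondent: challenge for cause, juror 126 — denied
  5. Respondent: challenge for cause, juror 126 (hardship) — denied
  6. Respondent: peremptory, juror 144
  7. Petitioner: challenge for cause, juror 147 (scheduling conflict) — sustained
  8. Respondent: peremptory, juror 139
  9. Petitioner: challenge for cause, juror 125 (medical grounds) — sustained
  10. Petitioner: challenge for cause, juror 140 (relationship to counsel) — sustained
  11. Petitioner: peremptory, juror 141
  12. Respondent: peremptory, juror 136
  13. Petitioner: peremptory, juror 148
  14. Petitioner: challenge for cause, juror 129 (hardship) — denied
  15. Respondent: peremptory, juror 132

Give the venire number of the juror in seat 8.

133

Removed: #125, #132, #135, #136, #139, #140, #141, #142, #144, #145, #147, #148. (#126, #129 stay — for-cause denied.)
Seating in order: seats 1–8 → #124, #126, #127, #128, #129, #130, #131, #133; alternates → #134, #137, #138.
So seat 8 is #133.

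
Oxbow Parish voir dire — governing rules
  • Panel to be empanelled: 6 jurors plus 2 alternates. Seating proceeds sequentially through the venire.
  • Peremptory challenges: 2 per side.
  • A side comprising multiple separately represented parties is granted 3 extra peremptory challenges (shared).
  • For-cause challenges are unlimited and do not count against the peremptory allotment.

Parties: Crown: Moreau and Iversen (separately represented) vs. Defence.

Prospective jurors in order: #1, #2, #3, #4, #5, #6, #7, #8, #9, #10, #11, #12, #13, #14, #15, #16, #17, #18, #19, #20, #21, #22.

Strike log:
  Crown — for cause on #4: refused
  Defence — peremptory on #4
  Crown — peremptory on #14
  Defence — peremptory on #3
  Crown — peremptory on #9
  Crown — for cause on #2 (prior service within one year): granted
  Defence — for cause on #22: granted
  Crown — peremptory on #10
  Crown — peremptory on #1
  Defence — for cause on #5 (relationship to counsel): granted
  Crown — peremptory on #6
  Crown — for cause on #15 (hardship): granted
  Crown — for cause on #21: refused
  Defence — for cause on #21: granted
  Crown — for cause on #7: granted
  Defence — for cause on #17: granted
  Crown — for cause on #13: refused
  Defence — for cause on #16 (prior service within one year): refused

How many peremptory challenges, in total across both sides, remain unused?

0

Crown allotment: 2 base + 3 multi-party = 5. Defence allotment: 2.
Crown peremptories used: #14, #9, #10, #1, #6 — 5 (for-cause on #4, #2, #15, #21, #7, #13 don't count).
Defence peremptories used: #4, #3 — 2 (for-cause on #22, #5, #21, #17, #16 don't count).
Remaining: (5 − 5) + (2 − 2) = 0.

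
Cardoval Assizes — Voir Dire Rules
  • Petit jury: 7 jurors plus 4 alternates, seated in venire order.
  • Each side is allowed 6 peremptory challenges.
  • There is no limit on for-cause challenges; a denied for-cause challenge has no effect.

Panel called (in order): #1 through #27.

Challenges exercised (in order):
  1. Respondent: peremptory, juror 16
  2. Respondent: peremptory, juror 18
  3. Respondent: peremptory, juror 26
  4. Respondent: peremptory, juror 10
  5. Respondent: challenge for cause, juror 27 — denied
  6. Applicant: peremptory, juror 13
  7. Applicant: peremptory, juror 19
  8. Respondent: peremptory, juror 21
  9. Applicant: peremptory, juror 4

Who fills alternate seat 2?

Removed: #4, #10, #13, #16, #18, #19, #21, #26. (#27 stays — for-cause denied.)
Filling seats in venire order through position 9: #1, #2, #3, #5, #6, #7, #8, #9, #11.
So alternate 2 is #11.

11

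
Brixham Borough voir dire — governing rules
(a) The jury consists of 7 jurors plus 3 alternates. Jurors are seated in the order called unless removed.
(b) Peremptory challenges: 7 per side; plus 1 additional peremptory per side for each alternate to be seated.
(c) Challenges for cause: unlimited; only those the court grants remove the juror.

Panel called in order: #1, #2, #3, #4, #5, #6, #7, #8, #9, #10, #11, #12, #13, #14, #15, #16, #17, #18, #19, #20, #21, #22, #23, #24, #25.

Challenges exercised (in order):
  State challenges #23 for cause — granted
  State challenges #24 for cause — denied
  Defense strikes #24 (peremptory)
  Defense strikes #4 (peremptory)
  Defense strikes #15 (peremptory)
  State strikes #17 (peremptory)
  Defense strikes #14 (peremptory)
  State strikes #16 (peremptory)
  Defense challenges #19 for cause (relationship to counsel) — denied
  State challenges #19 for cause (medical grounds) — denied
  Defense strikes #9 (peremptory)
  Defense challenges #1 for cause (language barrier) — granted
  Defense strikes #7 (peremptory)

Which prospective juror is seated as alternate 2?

13

Removed: #1, #4, #7, #9, #14, #15, #16, #17, #23, #24. (#19 stays — for-cause denied.)
Seating in order: seats 1–7 → #2, #3, #5, #6, #8, #10, #11; alternates → #12, #13, #18.
So alternate 2 is #13.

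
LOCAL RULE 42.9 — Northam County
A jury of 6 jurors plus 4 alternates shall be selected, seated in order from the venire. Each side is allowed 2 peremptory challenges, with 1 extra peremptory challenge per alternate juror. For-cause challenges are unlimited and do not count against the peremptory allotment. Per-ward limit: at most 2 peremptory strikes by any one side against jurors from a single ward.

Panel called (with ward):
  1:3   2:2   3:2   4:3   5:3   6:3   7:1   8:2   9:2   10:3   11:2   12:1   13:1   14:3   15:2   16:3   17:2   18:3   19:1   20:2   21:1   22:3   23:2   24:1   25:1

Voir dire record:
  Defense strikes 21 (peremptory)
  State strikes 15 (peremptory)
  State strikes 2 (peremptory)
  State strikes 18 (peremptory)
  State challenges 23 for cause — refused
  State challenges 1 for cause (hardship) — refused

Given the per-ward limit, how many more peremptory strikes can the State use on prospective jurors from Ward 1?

2

State peremptories so far: #15, #2, #18 — 3 of 6 used, 3 left overall.
Against Ward 1: none yet — per-ward cap 2 leaves 2.
Binding limit: min(3, 2) = 2.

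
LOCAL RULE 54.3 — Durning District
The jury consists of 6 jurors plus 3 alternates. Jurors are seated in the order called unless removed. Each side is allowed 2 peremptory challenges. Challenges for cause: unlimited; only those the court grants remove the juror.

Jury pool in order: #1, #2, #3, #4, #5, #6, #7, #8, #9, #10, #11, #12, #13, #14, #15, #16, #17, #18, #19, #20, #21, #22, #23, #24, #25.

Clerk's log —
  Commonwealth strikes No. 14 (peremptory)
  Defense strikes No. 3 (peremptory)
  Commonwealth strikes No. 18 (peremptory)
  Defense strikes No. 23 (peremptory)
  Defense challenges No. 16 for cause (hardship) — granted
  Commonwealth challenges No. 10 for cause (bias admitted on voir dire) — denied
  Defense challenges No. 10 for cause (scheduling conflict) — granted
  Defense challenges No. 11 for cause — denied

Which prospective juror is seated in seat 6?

7

Removed: #3, #10, #14, #16, #18, #23. (#11 stays — for-cause denied.)
Seating in order: seats 1–6 → #1, #2, #4, #5, #6, #7; alternates → #8, #9, #11.
So seat 6 is #7.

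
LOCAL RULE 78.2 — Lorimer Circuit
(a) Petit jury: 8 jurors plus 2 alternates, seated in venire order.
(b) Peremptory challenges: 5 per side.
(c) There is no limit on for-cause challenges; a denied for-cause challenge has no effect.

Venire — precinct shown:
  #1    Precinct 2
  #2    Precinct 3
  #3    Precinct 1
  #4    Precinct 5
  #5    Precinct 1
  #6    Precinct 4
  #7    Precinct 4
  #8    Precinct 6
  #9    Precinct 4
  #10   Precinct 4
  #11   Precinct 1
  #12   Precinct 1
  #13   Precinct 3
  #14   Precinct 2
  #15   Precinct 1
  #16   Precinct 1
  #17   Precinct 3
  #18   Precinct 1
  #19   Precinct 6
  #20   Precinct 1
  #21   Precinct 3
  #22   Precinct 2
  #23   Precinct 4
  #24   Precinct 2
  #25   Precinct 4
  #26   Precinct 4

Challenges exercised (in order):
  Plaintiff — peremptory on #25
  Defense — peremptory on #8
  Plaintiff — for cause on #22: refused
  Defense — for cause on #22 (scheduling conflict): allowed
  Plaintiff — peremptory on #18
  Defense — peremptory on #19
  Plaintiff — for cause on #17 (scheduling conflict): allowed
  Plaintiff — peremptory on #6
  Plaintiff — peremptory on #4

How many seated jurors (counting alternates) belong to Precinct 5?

0

Removed: #4, #6, #8, #17, #18, #19, #22, #25.
Seated (10 incl. alternates): #1, #2, #3, #5, #7, #9, #10, #11, #12, #13.
None of those are in Precinct 5 → 0.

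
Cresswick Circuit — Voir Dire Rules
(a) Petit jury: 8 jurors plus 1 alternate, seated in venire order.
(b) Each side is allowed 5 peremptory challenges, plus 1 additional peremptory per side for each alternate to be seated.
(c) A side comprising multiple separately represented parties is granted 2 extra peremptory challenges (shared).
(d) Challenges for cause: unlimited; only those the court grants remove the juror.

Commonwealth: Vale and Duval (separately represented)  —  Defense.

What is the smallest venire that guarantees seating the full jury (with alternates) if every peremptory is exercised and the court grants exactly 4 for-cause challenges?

Seats to fill: 8 + 1 alternates = 9.
Peremptories — Commonwealth: 5 + 1×1 + 2 = 8; Defense: 5 + 1×1 = 6; total 14.
For-cause removals: 4.
Minimum venire: 9 + 14 + 4 = 27.

27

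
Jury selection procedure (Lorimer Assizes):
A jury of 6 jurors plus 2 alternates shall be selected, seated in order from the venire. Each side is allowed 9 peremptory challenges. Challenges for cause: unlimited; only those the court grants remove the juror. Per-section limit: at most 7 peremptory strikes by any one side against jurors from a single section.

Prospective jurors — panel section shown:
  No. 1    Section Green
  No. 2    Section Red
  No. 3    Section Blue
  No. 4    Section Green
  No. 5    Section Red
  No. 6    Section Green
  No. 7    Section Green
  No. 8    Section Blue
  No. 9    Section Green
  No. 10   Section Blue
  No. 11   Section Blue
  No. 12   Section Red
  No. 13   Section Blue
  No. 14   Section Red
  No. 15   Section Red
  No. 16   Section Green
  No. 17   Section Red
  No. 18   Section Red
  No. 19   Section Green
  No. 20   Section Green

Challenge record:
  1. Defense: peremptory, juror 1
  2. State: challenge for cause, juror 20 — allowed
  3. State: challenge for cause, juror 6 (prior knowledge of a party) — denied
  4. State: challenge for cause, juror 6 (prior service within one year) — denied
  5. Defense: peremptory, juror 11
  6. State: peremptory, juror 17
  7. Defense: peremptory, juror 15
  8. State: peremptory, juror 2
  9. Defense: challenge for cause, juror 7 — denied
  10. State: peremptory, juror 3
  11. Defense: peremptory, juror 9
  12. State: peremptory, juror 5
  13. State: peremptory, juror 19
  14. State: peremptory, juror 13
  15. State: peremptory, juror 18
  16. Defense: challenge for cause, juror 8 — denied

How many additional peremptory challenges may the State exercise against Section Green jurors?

State peremptories so far: #17, #2, #3, #5, #19, #13, #18 — 7 of 9 used, 2 left overall.
Against Section Green: #19 — 1 used; per-section cap 7 leaves 6.
Binding limit: min(2, 6) = 2.

2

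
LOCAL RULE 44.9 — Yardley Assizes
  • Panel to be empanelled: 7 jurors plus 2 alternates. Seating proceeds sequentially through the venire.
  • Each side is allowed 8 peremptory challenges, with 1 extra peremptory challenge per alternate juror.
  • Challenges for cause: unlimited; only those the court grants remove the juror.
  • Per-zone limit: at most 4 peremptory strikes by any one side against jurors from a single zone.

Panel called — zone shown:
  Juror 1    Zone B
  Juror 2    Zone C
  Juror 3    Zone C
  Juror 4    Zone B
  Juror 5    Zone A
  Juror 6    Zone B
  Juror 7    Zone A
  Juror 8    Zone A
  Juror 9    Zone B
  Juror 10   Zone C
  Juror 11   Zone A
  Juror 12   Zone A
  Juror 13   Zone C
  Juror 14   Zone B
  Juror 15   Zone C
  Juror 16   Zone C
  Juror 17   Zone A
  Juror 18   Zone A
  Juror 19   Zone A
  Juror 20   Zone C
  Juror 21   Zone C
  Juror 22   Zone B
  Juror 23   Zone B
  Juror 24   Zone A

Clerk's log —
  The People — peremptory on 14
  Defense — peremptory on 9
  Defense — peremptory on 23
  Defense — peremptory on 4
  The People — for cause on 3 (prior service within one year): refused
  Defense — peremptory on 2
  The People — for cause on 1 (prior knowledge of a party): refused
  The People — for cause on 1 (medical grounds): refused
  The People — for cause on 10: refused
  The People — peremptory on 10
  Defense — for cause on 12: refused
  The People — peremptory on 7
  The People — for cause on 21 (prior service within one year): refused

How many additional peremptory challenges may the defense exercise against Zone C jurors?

3

Defense peremptories so far: #9, #23, #4, #2 — 4 of 10 used, 6 left overall.
Against Zone C: #2 — 1 used; per-zone cap 4 leaves 3.
Binding limit: min(6, 3) = 3.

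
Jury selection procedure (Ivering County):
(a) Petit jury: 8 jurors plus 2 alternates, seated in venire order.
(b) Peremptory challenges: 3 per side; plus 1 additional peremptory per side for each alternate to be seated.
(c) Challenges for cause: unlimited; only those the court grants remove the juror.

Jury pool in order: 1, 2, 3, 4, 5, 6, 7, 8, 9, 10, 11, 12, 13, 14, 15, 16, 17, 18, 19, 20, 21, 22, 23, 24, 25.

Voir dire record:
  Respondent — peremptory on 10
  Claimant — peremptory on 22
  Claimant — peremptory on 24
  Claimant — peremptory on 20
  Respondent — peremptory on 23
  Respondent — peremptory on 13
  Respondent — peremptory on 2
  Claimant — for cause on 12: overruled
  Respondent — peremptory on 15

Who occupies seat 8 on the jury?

Removed: #2, #10, #13, #15, #20, #22, #23, #24. (#12 stays — for-cause denied.)
Seating in order: seats 1–8 → #1, #3, #4, #5, #6, #7, #8, #9; alternates → #11, #12.
So seat 8 is #9.

9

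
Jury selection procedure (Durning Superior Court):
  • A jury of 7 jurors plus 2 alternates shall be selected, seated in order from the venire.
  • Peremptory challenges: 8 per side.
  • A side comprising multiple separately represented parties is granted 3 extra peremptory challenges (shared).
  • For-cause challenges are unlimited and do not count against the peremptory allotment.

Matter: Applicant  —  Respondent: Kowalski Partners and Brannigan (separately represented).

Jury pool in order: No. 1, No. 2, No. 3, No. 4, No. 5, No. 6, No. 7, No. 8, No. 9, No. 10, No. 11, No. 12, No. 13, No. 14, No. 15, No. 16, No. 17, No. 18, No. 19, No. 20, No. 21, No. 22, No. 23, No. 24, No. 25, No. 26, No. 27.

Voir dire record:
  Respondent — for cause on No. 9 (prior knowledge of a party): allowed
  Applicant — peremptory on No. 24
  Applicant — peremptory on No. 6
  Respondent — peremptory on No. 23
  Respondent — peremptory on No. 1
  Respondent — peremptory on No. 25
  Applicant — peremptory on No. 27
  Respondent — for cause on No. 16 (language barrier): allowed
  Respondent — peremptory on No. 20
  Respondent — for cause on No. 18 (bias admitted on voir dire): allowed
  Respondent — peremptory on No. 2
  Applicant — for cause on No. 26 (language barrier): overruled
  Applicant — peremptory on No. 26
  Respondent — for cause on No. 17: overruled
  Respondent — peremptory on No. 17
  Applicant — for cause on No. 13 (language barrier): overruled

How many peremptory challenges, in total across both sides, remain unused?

9

Applicant allotment: 8. Respondent allotment: 8 base + 3 multi-party = 11.
Applicant peremptories used: #24, #6, #27, #26 — 4 (for-cause on #26, #13 don't count).
Respondent peremptories used: #23, #1, #25, #20, #2, #17 — 6 (for-cause on #9, #16, #18, #17 don't count).
Remaining: (8 − 4) + (11 − 6) = 9.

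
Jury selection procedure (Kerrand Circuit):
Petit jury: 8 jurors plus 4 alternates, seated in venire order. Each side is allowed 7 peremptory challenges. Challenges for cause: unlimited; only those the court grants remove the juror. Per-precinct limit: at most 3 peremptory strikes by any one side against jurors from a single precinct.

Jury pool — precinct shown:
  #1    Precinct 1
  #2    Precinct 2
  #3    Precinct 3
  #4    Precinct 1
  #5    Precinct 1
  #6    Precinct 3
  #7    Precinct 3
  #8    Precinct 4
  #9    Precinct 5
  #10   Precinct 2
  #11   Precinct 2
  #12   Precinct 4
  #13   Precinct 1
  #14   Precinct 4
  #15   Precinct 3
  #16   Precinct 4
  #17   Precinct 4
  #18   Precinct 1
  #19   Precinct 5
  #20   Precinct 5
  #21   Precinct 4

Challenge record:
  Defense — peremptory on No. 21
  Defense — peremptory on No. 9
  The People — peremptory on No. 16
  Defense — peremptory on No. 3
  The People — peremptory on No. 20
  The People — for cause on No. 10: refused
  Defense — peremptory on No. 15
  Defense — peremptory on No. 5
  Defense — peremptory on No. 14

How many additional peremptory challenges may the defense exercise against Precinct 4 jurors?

1

Defense peremptories so far: #21, #9, #3, #15, #5, #14 — 6 of 7 used, 1 left overall.
Against Precinct 4: #21, #14 — 2 used; per-precinct cap 3 leaves 1.
Binding limit: min(1, 1) = 1.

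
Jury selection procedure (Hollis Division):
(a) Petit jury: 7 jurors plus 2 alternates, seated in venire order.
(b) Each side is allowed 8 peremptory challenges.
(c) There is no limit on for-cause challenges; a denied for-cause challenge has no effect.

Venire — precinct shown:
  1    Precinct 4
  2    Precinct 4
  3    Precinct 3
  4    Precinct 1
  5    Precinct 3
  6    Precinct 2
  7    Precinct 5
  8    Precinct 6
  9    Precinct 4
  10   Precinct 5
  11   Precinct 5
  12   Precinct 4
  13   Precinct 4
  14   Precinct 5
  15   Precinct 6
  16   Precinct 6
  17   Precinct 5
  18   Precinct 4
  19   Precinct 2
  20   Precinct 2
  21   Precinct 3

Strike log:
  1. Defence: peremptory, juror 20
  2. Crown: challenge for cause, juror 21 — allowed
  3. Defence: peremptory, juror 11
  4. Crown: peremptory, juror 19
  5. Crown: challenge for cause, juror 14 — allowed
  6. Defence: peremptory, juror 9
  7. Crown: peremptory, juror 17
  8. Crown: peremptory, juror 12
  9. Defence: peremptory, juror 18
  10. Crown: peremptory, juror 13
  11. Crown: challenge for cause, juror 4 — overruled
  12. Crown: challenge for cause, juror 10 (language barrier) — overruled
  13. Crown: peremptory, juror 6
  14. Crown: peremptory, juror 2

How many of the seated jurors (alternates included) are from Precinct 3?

2

Removed: #2, #6, #9, #11, #12, #13, #14, #17, #18, #19, #20, #21.
Seated (9 incl. alternates): #1, #3, #4, #5, #7, #8, #10, #15, #16.
Of those, in Precinct 3: #3, #5 → 2.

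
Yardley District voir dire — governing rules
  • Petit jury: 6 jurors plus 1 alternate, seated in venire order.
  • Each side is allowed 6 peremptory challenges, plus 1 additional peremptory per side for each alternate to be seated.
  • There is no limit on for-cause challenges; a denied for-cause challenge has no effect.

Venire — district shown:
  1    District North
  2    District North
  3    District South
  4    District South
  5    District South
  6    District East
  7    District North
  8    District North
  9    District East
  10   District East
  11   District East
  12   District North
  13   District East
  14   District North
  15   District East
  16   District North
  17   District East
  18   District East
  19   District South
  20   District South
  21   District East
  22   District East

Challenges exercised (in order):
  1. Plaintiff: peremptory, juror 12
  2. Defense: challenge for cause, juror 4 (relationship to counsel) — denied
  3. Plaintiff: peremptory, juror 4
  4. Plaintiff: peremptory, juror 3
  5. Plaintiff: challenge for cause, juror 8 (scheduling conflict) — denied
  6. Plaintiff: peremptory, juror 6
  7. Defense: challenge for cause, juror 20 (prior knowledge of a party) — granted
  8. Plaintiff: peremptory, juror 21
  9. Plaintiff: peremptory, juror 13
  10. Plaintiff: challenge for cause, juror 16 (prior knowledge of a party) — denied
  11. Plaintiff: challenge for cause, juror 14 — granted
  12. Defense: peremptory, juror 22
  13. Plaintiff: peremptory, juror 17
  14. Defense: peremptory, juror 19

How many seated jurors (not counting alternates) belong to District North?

4

Removed: #3, #4, #6, #12, #13, #14, #17, #19, #20, #21, #22.
Seated jurors 1–6: #1, #2, #5, #7, #8, #9 (alternates #10 not counted).
Of those, in District North: #1, #2, #7, #8 → 4.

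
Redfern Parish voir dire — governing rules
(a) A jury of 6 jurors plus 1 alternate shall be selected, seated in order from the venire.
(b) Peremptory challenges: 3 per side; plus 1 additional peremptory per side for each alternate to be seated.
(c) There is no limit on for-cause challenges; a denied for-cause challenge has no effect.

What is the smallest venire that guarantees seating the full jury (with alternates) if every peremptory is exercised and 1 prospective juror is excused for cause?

16

Seats to fill: 6 + 1 alternates = 7.
Peremptories: 3 + 1×1 = 4 per side × 2 sides = 8.
For-cause removals: 1.
Minimum venire: 7 + 8 + 1 = 16.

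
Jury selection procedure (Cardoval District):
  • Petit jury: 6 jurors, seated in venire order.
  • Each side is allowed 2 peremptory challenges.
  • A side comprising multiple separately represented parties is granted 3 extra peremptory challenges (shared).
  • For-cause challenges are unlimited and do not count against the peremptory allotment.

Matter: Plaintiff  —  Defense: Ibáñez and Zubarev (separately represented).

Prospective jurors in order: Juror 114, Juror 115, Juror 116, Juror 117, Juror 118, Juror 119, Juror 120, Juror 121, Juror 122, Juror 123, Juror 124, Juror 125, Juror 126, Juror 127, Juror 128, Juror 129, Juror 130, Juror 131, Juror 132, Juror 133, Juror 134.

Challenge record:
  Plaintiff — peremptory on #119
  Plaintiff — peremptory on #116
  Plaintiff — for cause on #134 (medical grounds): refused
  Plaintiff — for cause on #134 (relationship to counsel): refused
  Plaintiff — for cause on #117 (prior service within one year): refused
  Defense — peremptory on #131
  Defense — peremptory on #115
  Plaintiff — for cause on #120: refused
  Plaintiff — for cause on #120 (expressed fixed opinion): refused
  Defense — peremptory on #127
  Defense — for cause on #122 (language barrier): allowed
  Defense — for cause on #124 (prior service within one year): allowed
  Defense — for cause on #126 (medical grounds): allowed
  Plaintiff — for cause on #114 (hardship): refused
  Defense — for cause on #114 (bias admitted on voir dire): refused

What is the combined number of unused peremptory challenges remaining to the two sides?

2

Plaintiff allotment: 2. Defense allotment: 2 base + 3 multi-party = 5.
Plaintiff peremptories used: #119, #116 — 2 (for-cause on #134, #134, #117, #120, #120, #114 don't count).
Defense peremptories used: #131, #115, #127 — 3 (for-cause on #122, #124, #126, #114 don't count).
Remaining: (2 − 2) + (5 − 3) = 2.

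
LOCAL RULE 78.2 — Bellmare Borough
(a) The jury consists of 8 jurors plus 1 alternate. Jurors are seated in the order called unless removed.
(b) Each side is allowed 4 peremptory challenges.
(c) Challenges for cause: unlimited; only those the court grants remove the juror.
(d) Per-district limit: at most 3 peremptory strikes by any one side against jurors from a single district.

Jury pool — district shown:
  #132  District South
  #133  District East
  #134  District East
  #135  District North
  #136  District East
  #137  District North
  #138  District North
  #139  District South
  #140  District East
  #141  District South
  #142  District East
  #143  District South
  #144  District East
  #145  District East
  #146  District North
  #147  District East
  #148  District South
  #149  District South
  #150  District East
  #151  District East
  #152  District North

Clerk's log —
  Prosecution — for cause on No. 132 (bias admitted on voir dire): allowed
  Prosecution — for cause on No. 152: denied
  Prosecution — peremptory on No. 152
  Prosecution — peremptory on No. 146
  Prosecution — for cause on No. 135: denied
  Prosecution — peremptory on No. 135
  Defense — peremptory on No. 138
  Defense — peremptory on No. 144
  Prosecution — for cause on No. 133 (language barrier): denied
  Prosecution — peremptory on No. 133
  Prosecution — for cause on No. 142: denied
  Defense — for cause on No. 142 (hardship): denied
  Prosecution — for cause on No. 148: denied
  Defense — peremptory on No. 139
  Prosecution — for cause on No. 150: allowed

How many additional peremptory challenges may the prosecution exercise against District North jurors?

0

Prosecution peremptories so far: #152, #146, #135, #133 — 4 of 4 used, 0 left overall.
Against District North: #152, #146, #135 — 3 used; per-district cap 3 leaves 0.
Binding limit: min(0, 0) = 0.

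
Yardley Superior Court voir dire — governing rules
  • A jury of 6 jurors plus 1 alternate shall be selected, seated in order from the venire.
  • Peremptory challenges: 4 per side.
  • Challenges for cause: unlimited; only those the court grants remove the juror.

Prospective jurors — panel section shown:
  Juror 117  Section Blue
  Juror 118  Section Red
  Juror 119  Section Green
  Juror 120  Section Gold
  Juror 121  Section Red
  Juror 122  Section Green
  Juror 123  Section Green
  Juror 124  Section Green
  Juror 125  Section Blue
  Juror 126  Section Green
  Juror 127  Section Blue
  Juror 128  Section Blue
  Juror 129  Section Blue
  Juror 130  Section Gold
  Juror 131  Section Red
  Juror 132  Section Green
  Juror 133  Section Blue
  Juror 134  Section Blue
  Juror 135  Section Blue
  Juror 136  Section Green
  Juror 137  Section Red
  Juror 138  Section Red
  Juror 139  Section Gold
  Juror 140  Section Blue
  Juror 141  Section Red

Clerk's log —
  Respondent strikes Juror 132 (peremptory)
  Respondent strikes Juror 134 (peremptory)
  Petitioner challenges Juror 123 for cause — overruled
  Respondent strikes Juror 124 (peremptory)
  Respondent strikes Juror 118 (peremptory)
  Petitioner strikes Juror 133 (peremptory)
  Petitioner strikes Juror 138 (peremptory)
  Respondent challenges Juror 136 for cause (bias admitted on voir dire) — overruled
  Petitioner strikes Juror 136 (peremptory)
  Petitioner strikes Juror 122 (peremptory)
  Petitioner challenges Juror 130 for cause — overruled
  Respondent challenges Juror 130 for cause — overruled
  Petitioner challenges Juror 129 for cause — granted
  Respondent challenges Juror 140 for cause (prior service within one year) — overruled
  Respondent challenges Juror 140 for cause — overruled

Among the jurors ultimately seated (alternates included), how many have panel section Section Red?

1

Removed: #118, #122, #124, #129, #132, #133, #134, #136, #138.
Seated (7 incl. alternates): #117, #119, #120, #121, #123, #125, #126.
Of those, in Section Red: #121 → 1.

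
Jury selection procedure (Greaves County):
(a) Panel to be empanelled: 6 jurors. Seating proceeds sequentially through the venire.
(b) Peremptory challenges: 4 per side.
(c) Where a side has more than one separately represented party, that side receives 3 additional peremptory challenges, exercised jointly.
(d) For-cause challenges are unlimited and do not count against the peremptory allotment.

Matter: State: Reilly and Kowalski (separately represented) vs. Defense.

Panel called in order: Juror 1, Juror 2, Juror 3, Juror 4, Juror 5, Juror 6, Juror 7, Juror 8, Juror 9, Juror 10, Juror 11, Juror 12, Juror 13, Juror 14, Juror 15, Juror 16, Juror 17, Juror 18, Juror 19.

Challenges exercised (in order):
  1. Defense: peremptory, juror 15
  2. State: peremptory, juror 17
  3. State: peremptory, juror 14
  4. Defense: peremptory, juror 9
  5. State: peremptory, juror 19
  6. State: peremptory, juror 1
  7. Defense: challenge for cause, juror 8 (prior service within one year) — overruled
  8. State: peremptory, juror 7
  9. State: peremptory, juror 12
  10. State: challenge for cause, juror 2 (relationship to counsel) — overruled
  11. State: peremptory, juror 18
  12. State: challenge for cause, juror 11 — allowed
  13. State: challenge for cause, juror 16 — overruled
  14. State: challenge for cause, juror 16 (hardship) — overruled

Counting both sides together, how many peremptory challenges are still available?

2

State allotment: 4 base + 3 multi-party = 7. Defense allotment: 4.
State peremptories used: #17, #14, #19, #1, #7, #12, #18 — 7 (for-cause on #2, #11, #16, #16 don't count).
Defense peremptories used: #15, #9 — 2 (the for-cause on #8 doesn't count).
Remaining: (7 − 7) + (4 − 2) = 2.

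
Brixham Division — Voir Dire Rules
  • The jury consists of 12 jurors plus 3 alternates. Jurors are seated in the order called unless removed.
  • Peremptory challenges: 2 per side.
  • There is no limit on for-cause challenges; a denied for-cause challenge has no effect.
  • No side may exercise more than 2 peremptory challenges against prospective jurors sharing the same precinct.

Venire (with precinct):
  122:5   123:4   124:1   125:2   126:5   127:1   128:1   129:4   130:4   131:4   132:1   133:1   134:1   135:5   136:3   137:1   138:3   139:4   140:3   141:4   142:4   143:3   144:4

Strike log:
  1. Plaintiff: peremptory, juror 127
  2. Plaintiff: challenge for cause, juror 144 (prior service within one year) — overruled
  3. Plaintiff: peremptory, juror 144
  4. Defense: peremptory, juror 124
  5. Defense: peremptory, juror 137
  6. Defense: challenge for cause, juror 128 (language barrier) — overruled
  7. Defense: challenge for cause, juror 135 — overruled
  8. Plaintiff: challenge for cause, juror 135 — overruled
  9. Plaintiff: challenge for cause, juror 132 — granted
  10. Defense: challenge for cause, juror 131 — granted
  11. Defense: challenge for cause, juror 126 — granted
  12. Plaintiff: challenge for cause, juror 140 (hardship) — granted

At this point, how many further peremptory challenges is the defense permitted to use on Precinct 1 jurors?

Defense peremptories so far: #124, #137 — 2 of 2 used, 0 left overall.
Against Precinct 1: #124, #137 — 2 used; per-precinct cap 2 leaves 0.
Binding limit: min(0, 0) = 0.

0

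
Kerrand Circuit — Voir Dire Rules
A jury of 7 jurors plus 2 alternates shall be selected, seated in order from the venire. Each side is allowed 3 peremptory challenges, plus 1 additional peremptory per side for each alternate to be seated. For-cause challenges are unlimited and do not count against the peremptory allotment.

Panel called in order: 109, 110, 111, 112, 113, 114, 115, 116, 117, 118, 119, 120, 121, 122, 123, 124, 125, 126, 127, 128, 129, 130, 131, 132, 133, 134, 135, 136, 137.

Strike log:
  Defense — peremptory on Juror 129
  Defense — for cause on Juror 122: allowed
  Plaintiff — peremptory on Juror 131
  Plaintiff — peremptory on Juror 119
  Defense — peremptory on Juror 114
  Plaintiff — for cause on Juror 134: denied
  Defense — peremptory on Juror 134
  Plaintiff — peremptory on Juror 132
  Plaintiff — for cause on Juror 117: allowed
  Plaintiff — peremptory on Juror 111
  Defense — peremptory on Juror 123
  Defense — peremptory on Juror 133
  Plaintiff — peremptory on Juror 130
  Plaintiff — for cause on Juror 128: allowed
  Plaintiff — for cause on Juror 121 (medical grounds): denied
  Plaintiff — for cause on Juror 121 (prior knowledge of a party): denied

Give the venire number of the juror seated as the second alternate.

121

Removed: #111, #114, #117, #119, #122, #123, #128, #129, #130, #131, #132, #133, #134. (#121 stays — for-cause denied.)
Seating in order: seats 1–7 → #109, #110, #112, #113, #115, #116, #118; alternates → #120, #121.
So alternate 2 is #121.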